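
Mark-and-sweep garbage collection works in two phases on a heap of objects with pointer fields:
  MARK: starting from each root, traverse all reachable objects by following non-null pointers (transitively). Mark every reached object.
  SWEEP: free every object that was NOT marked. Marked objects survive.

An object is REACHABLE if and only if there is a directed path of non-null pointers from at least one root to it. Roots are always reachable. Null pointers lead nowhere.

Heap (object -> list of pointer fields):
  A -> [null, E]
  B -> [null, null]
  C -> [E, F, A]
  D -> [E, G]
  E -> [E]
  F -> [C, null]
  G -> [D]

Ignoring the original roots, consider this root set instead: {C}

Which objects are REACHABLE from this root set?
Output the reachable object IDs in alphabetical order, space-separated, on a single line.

Roots: C
Mark C: refs=E F A, marked=C
Mark E: refs=E, marked=C E
Mark F: refs=C null, marked=C E F
Mark A: refs=null E, marked=A C E F
Unmarked (collected): B D G

Answer: A C E F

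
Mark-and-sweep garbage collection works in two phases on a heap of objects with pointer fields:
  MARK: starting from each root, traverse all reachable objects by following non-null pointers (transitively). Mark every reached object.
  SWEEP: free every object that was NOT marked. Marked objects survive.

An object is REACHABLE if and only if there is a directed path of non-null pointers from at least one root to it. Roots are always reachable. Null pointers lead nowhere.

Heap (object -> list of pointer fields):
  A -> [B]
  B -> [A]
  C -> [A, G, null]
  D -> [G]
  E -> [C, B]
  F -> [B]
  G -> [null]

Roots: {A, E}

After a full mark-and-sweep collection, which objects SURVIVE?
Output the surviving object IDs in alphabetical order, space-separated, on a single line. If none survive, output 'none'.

Answer: A B C E G

Derivation:
Roots: A E
Mark A: refs=B, marked=A
Mark E: refs=C B, marked=A E
Mark B: refs=A, marked=A B E
Mark C: refs=A G null, marked=A B C E
Mark G: refs=null, marked=A B C E G
Unmarked (collected): D F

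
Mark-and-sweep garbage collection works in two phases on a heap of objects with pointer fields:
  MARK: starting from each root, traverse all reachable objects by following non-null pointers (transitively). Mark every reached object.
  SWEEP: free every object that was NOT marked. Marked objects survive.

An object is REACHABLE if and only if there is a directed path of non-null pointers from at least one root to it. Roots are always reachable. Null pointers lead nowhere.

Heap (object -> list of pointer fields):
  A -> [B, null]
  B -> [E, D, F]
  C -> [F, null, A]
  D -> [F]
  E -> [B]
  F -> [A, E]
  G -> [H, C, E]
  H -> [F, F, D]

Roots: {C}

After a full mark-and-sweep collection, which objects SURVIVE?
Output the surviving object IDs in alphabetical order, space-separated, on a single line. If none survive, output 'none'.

Roots: C
Mark C: refs=F null A, marked=C
Mark F: refs=A E, marked=C F
Mark A: refs=B null, marked=A C F
Mark E: refs=B, marked=A C E F
Mark B: refs=E D F, marked=A B C E F
Mark D: refs=F, marked=A B C D E F
Unmarked (collected): G H

Answer: A B C D E F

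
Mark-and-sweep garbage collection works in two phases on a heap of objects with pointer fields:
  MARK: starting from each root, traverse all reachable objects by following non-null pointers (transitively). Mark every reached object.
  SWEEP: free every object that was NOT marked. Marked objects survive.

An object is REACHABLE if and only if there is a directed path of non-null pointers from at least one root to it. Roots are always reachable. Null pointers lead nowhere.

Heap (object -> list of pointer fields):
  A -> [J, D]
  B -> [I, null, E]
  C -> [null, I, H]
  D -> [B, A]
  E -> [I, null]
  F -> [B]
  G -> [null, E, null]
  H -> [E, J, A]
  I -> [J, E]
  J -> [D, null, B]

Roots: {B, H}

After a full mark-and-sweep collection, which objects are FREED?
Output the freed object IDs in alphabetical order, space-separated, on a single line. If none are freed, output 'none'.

Answer: C F G

Derivation:
Roots: B H
Mark B: refs=I null E, marked=B
Mark H: refs=E J A, marked=B H
Mark I: refs=J E, marked=B H I
Mark E: refs=I null, marked=B E H I
Mark J: refs=D null B, marked=B E H I J
Mark A: refs=J D, marked=A B E H I J
Mark D: refs=B A, marked=A B D E H I J
Unmarked (collected): C F G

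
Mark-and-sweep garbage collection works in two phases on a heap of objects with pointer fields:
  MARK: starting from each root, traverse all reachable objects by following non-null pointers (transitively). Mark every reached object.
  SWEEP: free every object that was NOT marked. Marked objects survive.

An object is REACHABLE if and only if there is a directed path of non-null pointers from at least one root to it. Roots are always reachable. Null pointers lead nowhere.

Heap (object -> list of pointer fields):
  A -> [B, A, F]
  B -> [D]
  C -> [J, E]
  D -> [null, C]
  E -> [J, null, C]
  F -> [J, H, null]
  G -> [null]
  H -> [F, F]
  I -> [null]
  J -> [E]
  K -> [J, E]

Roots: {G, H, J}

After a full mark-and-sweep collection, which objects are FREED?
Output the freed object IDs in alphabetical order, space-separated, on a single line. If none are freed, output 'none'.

Roots: G H J
Mark G: refs=null, marked=G
Mark H: refs=F F, marked=G H
Mark J: refs=E, marked=G H J
Mark F: refs=J H null, marked=F G H J
Mark E: refs=J null C, marked=E F G H J
Mark C: refs=J E, marked=C E F G H J
Unmarked (collected): A B D I K

Answer: A B D I K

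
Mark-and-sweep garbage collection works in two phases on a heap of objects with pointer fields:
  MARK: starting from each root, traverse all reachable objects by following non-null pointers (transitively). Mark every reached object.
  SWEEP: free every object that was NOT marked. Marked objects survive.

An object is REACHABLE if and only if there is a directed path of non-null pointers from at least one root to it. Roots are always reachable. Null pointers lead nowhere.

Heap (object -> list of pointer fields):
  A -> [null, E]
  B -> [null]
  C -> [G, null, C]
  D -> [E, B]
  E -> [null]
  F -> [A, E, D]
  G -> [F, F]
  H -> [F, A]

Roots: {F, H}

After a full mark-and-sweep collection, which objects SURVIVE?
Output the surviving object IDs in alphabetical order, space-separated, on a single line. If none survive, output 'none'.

Answer: A B D E F H

Derivation:
Roots: F H
Mark F: refs=A E D, marked=F
Mark H: refs=F A, marked=F H
Mark A: refs=null E, marked=A F H
Mark E: refs=null, marked=A E F H
Mark D: refs=E B, marked=A D E F H
Mark B: refs=null, marked=A B D E F H
Unmarked (collected): C G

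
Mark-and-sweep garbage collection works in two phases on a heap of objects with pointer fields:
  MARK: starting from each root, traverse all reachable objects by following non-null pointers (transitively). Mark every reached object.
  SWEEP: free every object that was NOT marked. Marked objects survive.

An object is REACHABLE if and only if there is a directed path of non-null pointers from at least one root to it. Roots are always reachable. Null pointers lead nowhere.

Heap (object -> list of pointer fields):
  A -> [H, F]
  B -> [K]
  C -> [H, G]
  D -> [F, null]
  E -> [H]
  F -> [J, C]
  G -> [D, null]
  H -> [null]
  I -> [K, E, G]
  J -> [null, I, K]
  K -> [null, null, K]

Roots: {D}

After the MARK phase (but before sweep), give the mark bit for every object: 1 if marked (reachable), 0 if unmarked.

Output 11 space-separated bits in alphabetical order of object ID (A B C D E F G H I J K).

Answer: 0 0 1 1 1 1 1 1 1 1 1

Derivation:
Roots: D
Mark D: refs=F null, marked=D
Mark F: refs=J C, marked=D F
Mark J: refs=null I K, marked=D F J
Mark C: refs=H G, marked=C D F J
Mark I: refs=K E G, marked=C D F I J
Mark K: refs=null null K, marked=C D F I J K
Mark H: refs=null, marked=C D F H I J K
Mark G: refs=D null, marked=C D F G H I J K
Mark E: refs=H, marked=C D E F G H I J K
Unmarked (collected): A B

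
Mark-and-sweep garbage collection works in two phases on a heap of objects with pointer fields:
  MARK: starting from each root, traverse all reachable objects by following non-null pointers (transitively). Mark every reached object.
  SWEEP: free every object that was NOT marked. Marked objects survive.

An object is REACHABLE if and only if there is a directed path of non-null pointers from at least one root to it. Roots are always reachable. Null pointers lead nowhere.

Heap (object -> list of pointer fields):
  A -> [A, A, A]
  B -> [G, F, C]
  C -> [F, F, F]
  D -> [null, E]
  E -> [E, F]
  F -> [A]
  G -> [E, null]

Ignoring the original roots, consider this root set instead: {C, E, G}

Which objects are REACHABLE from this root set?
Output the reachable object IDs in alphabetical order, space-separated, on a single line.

Roots: C E G
Mark C: refs=F F F, marked=C
Mark E: refs=E F, marked=C E
Mark G: refs=E null, marked=C E G
Mark F: refs=A, marked=C E F G
Mark A: refs=A A A, marked=A C E F G
Unmarked (collected): B D

Answer: A C E F G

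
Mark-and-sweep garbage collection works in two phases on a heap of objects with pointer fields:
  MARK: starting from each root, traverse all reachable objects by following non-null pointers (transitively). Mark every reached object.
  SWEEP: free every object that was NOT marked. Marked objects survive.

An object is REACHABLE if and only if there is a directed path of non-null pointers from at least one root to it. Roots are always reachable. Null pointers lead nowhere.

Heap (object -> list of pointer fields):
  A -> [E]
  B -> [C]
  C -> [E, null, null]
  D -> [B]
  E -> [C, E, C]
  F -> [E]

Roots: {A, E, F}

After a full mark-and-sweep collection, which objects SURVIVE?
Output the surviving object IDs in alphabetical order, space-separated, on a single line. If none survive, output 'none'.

Roots: A E F
Mark A: refs=E, marked=A
Mark E: refs=C E C, marked=A E
Mark F: refs=E, marked=A E F
Mark C: refs=E null null, marked=A C E F
Unmarked (collected): B D

Answer: A C E F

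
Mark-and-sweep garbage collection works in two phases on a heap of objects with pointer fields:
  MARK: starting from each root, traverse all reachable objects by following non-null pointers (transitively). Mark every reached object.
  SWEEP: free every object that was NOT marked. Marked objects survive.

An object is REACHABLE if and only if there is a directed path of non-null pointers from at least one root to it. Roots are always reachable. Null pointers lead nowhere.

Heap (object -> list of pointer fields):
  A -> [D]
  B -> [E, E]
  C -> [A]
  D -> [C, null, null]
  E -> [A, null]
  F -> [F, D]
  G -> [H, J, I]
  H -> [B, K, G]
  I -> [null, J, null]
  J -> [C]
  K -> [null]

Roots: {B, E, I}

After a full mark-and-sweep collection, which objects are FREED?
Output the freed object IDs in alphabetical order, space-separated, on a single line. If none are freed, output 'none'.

Roots: B E I
Mark B: refs=E E, marked=B
Mark E: refs=A null, marked=B E
Mark I: refs=null J null, marked=B E I
Mark A: refs=D, marked=A B E I
Mark J: refs=C, marked=A B E I J
Mark D: refs=C null null, marked=A B D E I J
Mark C: refs=A, marked=A B C D E I J
Unmarked (collected): F G H K

Answer: F G H K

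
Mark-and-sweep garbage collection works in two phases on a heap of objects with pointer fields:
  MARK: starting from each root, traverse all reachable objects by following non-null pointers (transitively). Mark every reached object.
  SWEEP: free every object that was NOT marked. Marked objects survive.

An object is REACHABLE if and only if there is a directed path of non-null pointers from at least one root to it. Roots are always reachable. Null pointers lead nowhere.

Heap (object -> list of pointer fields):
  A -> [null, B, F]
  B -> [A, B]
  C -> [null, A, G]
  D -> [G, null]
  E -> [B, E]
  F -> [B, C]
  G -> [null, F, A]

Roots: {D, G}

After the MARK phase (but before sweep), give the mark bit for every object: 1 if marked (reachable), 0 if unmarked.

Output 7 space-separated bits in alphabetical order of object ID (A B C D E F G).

Roots: D G
Mark D: refs=G null, marked=D
Mark G: refs=null F A, marked=D G
Mark F: refs=B C, marked=D F G
Mark A: refs=null B F, marked=A D F G
Mark B: refs=A B, marked=A B D F G
Mark C: refs=null A G, marked=A B C D F G
Unmarked (collected): E

Answer: 1 1 1 1 0 1 1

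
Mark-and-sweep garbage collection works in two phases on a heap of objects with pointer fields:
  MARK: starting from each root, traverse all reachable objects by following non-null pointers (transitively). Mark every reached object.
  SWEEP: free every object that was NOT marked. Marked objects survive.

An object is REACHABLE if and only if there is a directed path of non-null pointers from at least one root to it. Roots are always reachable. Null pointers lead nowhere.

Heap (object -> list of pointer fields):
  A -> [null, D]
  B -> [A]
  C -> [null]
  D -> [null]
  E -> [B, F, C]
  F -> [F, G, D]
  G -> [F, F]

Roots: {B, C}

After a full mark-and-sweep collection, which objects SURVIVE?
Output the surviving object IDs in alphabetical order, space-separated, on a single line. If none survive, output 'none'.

Roots: B C
Mark B: refs=A, marked=B
Mark C: refs=null, marked=B C
Mark A: refs=null D, marked=A B C
Mark D: refs=null, marked=A B C D
Unmarked (collected): E F G

Answer: A B C D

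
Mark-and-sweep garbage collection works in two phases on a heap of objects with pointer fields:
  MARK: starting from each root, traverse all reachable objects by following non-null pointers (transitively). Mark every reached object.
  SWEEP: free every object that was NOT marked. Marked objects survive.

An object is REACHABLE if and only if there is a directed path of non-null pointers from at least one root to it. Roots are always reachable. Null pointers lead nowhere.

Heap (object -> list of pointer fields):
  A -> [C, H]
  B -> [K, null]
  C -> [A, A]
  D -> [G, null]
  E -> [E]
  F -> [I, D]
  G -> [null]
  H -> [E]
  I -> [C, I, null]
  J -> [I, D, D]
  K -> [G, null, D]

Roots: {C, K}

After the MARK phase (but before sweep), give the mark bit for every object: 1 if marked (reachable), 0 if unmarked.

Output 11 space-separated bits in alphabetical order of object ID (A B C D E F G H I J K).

Roots: C K
Mark C: refs=A A, marked=C
Mark K: refs=G null D, marked=C K
Mark A: refs=C H, marked=A C K
Mark G: refs=null, marked=A C G K
Mark D: refs=G null, marked=A C D G K
Mark H: refs=E, marked=A C D G H K
Mark E: refs=E, marked=A C D E G H K
Unmarked (collected): B F I J

Answer: 1 0 1 1 1 0 1 1 0 0 1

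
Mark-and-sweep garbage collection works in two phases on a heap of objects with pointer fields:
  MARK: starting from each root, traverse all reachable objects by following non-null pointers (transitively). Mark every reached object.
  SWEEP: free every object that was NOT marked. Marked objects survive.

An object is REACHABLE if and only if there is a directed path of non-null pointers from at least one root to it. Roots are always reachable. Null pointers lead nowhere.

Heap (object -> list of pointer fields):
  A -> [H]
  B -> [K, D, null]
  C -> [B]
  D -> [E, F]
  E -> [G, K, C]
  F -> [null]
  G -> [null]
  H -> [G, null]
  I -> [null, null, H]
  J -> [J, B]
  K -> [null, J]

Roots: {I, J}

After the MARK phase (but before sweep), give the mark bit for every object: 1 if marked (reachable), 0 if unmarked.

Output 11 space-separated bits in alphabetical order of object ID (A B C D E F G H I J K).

Roots: I J
Mark I: refs=null null H, marked=I
Mark J: refs=J B, marked=I J
Mark H: refs=G null, marked=H I J
Mark B: refs=K D null, marked=B H I J
Mark G: refs=null, marked=B G H I J
Mark K: refs=null J, marked=B G H I J K
Mark D: refs=E F, marked=B D G H I J K
Mark E: refs=G K C, marked=B D E G H I J K
Mark F: refs=null, marked=B D E F G H I J K
Mark C: refs=B, marked=B C D E F G H I J K
Unmarked (collected): A

Answer: 0 1 1 1 1 1 1 1 1 1 1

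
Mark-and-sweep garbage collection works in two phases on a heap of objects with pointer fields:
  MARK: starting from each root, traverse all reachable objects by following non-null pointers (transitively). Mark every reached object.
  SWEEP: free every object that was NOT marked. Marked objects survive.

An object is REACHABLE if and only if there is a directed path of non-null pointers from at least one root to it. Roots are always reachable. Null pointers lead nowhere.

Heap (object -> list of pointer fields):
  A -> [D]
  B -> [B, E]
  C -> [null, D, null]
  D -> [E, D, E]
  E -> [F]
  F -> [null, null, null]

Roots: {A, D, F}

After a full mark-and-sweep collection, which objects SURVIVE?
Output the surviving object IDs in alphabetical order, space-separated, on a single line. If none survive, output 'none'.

Answer: A D E F

Derivation:
Roots: A D F
Mark A: refs=D, marked=A
Mark D: refs=E D E, marked=A D
Mark F: refs=null null null, marked=A D F
Mark E: refs=F, marked=A D E F
Unmarked (collected): B C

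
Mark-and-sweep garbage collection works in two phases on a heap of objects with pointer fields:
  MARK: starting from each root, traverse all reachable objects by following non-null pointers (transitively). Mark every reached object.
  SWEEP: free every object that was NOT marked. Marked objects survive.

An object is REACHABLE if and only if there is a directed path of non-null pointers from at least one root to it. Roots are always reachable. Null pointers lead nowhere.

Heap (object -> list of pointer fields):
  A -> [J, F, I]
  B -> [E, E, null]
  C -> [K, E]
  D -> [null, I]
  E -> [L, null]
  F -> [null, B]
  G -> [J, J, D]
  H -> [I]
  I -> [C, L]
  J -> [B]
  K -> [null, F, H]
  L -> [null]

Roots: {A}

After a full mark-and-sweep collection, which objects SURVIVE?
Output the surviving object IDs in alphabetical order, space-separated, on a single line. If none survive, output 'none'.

Answer: A B C E F H I J K L

Derivation:
Roots: A
Mark A: refs=J F I, marked=A
Mark J: refs=B, marked=A J
Mark F: refs=null B, marked=A F J
Mark I: refs=C L, marked=A F I J
Mark B: refs=E E null, marked=A B F I J
Mark C: refs=K E, marked=A B C F I J
Mark L: refs=null, marked=A B C F I J L
Mark E: refs=L null, marked=A B C E F I J L
Mark K: refs=null F H, marked=A B C E F I J K L
Mark H: refs=I, marked=A B C E F H I J K L
Unmarked (collected): D G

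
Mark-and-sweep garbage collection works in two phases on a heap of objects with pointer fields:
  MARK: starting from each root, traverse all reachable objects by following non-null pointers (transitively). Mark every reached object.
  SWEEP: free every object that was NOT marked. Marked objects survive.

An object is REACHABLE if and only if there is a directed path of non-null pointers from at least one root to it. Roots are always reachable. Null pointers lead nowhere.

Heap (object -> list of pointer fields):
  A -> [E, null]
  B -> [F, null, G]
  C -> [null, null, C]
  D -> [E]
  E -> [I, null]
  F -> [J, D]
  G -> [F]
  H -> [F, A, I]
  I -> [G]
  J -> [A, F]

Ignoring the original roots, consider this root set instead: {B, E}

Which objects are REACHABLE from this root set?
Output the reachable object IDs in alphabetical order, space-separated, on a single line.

Answer: A B D E F G I J

Derivation:
Roots: B E
Mark B: refs=F null G, marked=B
Mark E: refs=I null, marked=B E
Mark F: refs=J D, marked=B E F
Mark G: refs=F, marked=B E F G
Mark I: refs=G, marked=B E F G I
Mark J: refs=A F, marked=B E F G I J
Mark D: refs=E, marked=B D E F G I J
Mark A: refs=E null, marked=A B D E F G I J
Unmarked (collected): C H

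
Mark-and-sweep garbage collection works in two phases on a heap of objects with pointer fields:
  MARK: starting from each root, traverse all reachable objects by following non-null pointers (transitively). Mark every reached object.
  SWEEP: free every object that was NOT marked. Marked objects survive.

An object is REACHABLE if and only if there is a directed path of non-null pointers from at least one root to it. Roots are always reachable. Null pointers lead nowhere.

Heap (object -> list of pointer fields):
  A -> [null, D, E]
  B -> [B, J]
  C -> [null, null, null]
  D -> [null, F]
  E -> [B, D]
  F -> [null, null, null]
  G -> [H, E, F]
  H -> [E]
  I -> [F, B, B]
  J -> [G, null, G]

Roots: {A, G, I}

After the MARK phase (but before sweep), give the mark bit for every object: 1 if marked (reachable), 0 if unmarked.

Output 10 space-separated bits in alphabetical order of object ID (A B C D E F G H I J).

Answer: 1 1 0 1 1 1 1 1 1 1

Derivation:
Roots: A G I
Mark A: refs=null D E, marked=A
Mark G: refs=H E F, marked=A G
Mark I: refs=F B B, marked=A G I
Mark D: refs=null F, marked=A D G I
Mark E: refs=B D, marked=A D E G I
Mark H: refs=E, marked=A D E G H I
Mark F: refs=null null null, marked=A D E F G H I
Mark B: refs=B J, marked=A B D E F G H I
Mark J: refs=G null G, marked=A B D E F G H I J
Unmarked (collected): C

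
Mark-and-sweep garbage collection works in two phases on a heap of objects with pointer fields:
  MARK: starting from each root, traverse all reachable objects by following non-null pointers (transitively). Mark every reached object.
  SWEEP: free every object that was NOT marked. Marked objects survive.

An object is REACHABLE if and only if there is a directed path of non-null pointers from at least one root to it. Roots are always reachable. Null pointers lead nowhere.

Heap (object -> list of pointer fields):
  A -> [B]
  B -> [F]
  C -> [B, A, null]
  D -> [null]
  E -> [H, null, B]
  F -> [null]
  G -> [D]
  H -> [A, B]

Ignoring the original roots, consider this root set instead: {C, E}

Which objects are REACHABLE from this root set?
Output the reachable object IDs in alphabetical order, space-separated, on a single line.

Answer: A B C E F H

Derivation:
Roots: C E
Mark C: refs=B A null, marked=C
Mark E: refs=H null B, marked=C E
Mark B: refs=F, marked=B C E
Mark A: refs=B, marked=A B C E
Mark H: refs=A B, marked=A B C E H
Mark F: refs=null, marked=A B C E F H
Unmarked (collected): D G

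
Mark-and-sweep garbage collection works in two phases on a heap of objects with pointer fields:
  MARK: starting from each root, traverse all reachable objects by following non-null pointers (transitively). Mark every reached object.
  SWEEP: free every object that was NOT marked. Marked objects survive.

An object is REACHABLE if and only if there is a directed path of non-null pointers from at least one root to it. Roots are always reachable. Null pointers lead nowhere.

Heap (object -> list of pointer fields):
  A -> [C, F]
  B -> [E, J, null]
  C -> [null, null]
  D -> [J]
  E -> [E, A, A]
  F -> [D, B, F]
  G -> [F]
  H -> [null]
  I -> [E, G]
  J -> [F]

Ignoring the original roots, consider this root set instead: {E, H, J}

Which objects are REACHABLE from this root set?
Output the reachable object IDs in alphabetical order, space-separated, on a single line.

Roots: E H J
Mark E: refs=E A A, marked=E
Mark H: refs=null, marked=E H
Mark J: refs=F, marked=E H J
Mark A: refs=C F, marked=A E H J
Mark F: refs=D B F, marked=A E F H J
Mark C: refs=null null, marked=A C E F H J
Mark D: refs=J, marked=A C D E F H J
Mark B: refs=E J null, marked=A B C D E F H J
Unmarked (collected): G I

Answer: A B C D E F H J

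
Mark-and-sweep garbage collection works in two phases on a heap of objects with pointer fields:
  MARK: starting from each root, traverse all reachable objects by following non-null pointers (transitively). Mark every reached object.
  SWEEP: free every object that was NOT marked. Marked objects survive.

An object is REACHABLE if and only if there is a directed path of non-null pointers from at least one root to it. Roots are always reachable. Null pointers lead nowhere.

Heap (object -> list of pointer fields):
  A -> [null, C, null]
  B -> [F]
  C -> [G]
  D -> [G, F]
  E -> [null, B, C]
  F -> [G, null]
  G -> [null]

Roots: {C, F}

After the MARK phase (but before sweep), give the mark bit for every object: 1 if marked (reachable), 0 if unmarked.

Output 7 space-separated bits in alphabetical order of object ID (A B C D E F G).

Roots: C F
Mark C: refs=G, marked=C
Mark F: refs=G null, marked=C F
Mark G: refs=null, marked=C F G
Unmarked (collected): A B D E

Answer: 0 0 1 0 0 1 1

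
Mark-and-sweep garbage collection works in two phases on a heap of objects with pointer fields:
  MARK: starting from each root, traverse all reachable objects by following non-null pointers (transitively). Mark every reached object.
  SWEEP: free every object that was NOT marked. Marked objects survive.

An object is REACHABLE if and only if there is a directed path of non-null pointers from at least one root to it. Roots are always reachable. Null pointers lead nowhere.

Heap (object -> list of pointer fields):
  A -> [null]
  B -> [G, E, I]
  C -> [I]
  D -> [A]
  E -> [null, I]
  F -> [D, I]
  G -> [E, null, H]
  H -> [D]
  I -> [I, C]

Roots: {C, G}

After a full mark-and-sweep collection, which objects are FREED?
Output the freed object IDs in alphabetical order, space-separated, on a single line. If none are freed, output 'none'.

Roots: C G
Mark C: refs=I, marked=C
Mark G: refs=E null H, marked=C G
Mark I: refs=I C, marked=C G I
Mark E: refs=null I, marked=C E G I
Mark H: refs=D, marked=C E G H I
Mark D: refs=A, marked=C D E G H I
Mark A: refs=null, marked=A C D E G H I
Unmarked (collected): B F

Answer: B F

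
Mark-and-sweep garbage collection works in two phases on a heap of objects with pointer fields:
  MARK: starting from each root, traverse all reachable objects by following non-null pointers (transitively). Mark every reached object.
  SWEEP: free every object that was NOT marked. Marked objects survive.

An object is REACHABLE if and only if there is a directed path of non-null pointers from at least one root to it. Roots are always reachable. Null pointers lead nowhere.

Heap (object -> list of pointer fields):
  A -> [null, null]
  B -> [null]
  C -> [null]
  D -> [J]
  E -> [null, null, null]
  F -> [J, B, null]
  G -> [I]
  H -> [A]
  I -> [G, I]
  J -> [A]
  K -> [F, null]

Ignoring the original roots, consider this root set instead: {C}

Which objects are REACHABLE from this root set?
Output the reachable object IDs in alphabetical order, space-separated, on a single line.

Answer: C

Derivation:
Roots: C
Mark C: refs=null, marked=C
Unmarked (collected): A B D E F G H I J K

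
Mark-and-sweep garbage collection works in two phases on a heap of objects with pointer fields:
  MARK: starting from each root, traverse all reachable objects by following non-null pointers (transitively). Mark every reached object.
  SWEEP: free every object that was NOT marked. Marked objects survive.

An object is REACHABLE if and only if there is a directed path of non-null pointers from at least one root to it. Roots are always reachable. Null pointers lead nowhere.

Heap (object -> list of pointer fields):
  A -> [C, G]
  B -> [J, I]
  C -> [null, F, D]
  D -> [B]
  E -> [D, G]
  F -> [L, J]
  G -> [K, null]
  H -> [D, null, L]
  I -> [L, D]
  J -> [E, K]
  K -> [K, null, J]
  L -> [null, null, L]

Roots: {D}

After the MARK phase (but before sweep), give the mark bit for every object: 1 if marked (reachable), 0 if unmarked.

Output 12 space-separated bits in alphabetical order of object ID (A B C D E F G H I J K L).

Answer: 0 1 0 1 1 0 1 0 1 1 1 1

Derivation:
Roots: D
Mark D: refs=B, marked=D
Mark B: refs=J I, marked=B D
Mark J: refs=E K, marked=B D J
Mark I: refs=L D, marked=B D I J
Mark E: refs=D G, marked=B D E I J
Mark K: refs=K null J, marked=B D E I J K
Mark L: refs=null null L, marked=B D E I J K L
Mark G: refs=K null, marked=B D E G I J K L
Unmarked (collected): A C F H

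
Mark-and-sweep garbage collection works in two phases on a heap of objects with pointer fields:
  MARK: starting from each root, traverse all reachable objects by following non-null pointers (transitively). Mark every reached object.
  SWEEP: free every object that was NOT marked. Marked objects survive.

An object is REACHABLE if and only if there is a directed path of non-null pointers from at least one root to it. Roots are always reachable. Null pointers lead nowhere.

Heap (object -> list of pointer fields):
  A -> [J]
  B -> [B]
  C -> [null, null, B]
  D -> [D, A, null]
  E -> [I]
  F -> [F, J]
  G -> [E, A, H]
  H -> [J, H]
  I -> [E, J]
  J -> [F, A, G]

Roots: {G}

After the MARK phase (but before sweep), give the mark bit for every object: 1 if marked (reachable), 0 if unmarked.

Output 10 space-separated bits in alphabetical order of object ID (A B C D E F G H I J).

Roots: G
Mark G: refs=E A H, marked=G
Mark E: refs=I, marked=E G
Mark A: refs=J, marked=A E G
Mark H: refs=J H, marked=A E G H
Mark I: refs=E J, marked=A E G H I
Mark J: refs=F A G, marked=A E G H I J
Mark F: refs=F J, marked=A E F G H I J
Unmarked (collected): B C D

Answer: 1 0 0 0 1 1 1 1 1 1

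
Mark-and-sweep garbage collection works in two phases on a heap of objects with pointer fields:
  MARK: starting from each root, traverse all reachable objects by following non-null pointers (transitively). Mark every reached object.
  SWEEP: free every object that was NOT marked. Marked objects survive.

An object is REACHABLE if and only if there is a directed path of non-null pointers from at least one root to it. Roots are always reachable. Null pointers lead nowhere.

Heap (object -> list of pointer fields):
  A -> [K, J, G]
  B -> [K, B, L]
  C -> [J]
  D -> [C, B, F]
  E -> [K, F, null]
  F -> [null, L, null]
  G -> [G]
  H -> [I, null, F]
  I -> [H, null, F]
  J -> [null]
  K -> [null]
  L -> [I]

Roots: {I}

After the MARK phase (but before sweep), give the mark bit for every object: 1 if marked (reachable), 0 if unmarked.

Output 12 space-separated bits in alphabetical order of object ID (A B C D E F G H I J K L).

Roots: I
Mark I: refs=H null F, marked=I
Mark H: refs=I null F, marked=H I
Mark F: refs=null L null, marked=F H I
Mark L: refs=I, marked=F H I L
Unmarked (collected): A B C D E G J K

Answer: 0 0 0 0 0 1 0 1 1 0 0 1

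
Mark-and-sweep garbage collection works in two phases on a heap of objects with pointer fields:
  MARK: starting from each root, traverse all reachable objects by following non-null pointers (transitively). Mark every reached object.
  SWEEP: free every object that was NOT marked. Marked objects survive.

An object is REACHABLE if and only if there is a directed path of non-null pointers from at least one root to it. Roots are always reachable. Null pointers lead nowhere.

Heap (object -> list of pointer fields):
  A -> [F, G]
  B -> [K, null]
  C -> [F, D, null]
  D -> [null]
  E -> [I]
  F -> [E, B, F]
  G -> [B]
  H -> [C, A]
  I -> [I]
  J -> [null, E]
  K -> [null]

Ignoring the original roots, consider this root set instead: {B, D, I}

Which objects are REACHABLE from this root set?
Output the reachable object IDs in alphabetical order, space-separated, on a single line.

Answer: B D I K

Derivation:
Roots: B D I
Mark B: refs=K null, marked=B
Mark D: refs=null, marked=B D
Mark I: refs=I, marked=B D I
Mark K: refs=null, marked=B D I K
Unmarked (collected): A C E F G H J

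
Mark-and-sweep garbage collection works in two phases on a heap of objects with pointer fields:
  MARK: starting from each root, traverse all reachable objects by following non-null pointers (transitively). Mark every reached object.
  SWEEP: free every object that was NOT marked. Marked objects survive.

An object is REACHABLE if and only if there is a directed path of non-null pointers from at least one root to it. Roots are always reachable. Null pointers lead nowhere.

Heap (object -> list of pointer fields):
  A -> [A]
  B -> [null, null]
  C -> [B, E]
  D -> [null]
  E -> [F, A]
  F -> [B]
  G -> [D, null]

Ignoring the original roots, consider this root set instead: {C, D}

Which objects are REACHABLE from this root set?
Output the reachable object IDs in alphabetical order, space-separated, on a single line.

Answer: A B C D E F

Derivation:
Roots: C D
Mark C: refs=B E, marked=C
Mark D: refs=null, marked=C D
Mark B: refs=null null, marked=B C D
Mark E: refs=F A, marked=B C D E
Mark F: refs=B, marked=B C D E F
Mark A: refs=A, marked=A B C D E F
Unmarked (collected): G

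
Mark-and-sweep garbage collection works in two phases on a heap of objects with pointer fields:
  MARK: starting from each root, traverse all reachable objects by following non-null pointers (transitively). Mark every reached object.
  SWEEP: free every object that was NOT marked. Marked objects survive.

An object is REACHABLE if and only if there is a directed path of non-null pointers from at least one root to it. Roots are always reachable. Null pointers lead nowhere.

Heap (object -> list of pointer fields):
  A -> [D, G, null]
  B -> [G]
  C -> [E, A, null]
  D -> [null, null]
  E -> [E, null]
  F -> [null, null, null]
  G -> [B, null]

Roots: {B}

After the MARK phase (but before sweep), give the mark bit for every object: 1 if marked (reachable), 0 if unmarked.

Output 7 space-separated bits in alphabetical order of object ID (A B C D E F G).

Roots: B
Mark B: refs=G, marked=B
Mark G: refs=B null, marked=B G
Unmarked (collected): A C D E F

Answer: 0 1 0 0 0 0 1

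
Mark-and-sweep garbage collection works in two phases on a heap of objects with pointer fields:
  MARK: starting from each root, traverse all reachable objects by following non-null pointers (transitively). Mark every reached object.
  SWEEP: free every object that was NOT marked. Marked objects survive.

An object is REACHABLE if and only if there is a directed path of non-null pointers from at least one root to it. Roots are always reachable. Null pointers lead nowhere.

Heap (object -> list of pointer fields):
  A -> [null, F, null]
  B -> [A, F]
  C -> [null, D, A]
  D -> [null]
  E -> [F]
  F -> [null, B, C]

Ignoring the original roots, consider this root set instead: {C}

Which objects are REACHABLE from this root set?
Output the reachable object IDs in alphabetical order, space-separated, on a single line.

Roots: C
Mark C: refs=null D A, marked=C
Mark D: refs=null, marked=C D
Mark A: refs=null F null, marked=A C D
Mark F: refs=null B C, marked=A C D F
Mark B: refs=A F, marked=A B C D F
Unmarked (collected): E

Answer: A B C D F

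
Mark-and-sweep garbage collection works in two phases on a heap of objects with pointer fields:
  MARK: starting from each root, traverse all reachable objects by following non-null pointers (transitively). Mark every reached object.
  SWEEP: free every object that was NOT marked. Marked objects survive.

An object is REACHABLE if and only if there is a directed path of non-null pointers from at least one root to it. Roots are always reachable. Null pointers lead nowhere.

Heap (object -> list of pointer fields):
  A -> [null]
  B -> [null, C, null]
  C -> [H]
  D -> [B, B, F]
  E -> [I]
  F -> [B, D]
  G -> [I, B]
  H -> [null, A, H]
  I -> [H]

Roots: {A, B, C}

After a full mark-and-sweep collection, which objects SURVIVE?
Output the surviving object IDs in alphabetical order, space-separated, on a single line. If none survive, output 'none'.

Roots: A B C
Mark A: refs=null, marked=A
Mark B: refs=null C null, marked=A B
Mark C: refs=H, marked=A B C
Mark H: refs=null A H, marked=A B C H
Unmarked (collected): D E F G I

Answer: A B C H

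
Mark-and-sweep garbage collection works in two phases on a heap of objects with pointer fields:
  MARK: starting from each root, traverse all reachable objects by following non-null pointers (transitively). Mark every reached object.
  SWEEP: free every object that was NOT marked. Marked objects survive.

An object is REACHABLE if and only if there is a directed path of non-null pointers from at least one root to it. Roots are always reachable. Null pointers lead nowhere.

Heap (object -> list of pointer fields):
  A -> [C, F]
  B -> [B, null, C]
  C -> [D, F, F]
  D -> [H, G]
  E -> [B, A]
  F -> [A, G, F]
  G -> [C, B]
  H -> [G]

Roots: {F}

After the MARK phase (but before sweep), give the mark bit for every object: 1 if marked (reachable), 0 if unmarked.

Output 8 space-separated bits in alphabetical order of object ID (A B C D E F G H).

Answer: 1 1 1 1 0 1 1 1

Derivation:
Roots: F
Mark F: refs=A G F, marked=F
Mark A: refs=C F, marked=A F
Mark G: refs=C B, marked=A F G
Mark C: refs=D F F, marked=A C F G
Mark B: refs=B null C, marked=A B C F G
Mark D: refs=H G, marked=A B C D F G
Mark H: refs=G, marked=A B C D F G H
Unmarked (collected): E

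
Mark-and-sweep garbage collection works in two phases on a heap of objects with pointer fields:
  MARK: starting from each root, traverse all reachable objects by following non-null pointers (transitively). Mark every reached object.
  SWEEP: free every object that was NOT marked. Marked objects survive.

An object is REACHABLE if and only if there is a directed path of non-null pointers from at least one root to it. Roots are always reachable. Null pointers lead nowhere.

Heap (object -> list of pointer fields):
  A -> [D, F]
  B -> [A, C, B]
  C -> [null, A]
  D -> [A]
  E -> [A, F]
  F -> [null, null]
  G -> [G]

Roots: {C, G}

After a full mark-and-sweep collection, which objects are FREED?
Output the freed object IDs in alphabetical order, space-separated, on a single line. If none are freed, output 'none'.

Roots: C G
Mark C: refs=null A, marked=C
Mark G: refs=G, marked=C G
Mark A: refs=D F, marked=A C G
Mark D: refs=A, marked=A C D G
Mark F: refs=null null, marked=A C D F G
Unmarked (collected): B E

Answer: B E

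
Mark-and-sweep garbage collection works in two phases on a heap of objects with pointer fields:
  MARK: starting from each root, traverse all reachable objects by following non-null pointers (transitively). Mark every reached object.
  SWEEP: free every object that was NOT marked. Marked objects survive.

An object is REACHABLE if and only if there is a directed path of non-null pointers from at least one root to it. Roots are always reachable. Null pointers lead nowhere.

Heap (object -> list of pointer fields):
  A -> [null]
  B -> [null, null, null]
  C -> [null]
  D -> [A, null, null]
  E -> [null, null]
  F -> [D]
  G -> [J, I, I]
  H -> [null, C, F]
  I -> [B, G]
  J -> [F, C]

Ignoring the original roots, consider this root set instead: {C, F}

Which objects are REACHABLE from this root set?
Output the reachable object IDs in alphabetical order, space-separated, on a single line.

Answer: A C D F

Derivation:
Roots: C F
Mark C: refs=null, marked=C
Mark F: refs=D, marked=C F
Mark D: refs=A null null, marked=C D F
Mark A: refs=null, marked=A C D F
Unmarked (collected): B E G H I J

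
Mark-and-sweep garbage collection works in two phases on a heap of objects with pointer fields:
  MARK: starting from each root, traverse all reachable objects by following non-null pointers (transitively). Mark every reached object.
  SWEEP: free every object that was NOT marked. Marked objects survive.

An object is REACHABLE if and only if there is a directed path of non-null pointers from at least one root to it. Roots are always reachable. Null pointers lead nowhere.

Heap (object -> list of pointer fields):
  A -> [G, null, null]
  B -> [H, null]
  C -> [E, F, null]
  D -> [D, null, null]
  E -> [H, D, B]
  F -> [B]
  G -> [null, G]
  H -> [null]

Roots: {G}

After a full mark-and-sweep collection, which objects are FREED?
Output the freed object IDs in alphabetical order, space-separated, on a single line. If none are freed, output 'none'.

Roots: G
Mark G: refs=null G, marked=G
Unmarked (collected): A B C D E F H

Answer: A B C D E F H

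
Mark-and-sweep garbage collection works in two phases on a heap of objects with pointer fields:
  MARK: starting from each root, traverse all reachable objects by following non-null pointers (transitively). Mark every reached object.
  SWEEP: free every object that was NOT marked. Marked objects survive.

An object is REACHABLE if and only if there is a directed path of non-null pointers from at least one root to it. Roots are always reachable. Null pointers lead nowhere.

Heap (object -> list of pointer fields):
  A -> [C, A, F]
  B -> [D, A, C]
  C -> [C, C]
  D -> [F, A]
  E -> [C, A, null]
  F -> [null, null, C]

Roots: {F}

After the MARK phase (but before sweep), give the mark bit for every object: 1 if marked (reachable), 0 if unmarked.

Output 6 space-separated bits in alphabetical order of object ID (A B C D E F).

Answer: 0 0 1 0 0 1

Derivation:
Roots: F
Mark F: refs=null null C, marked=F
Mark C: refs=C C, marked=C F
Unmarked (collected): A B D E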